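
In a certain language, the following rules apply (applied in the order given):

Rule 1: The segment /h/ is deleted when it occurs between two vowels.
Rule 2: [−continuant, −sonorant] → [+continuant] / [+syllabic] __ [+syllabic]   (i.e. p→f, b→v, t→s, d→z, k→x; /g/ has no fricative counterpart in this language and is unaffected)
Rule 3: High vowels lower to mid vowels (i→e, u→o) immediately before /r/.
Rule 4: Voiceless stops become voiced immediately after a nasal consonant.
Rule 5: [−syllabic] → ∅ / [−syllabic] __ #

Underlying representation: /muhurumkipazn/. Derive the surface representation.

Rule 1 (intervocalic h-deletion): /h/ occurs between vowels /u/ and /u/, so it deletes. /muhurumkipazn/ → muurumkipazn.
Rule 2 (intervocalic spirantization): /p/ is a stop between vowels /i/ and /a/, so it spirantizes to the fricative [f]. /muurumkipazn/ → muurumkifazn.
Rule 3 (pre-rhotic lowering): /u/ is a high vowel immediately before /r/, so it lowers to [o]. /muurumkifazn/ → muorumkifazn.
Rule 4 (post-nasal voicing): /k/ is a voiceless stop immediately after the nasal /m/, so it voices to [g]. /muorumkifazn/ → muorumgifazn.
Rule 5 (final cluster simplification): /n/ is the second consonant of a word-final cluster /zn/, so it deletes. /muorumgifazn/ → muorumgifaz.

muorumgifaz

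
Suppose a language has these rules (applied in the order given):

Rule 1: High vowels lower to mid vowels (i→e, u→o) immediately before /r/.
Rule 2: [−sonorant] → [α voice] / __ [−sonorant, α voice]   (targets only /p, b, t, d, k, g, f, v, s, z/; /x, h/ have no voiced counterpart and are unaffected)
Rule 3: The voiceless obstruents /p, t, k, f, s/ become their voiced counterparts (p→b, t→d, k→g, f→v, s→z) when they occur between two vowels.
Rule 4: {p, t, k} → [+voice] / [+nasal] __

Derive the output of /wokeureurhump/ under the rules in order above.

wogeoreorhumb

Rule 1 (pre-rhotic lowering): /u/ is a high vowel immediately before /r/, so it lowers to [o]. /u/ is a high vowel immediately before /r/, so it lowers to [o]. /wokeureurhump/ → wokeoreorhump.
Rule 2 (regressive voicing assimilation): no segment meets the environment; /wokeoreorhump/ is unchanged.
Rule 3 (intervocalic voicing): /k/ is a voiceless obstruent between vowels /o/ and /e/, so it voices to [g]. /wokeoreorhump/ → wogeoreorhump.
Rule 4 (post-nasal voicing): /p/ is a voiceless stop immediately after the nasal /m/, so it voices to [b]. /wogeoreorhump/ → wogeoreorhumb.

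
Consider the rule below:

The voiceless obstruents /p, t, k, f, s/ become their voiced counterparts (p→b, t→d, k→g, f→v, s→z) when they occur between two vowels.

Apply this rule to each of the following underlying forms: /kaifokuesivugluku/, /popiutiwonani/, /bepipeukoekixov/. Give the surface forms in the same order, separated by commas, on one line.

kaivoguezivuglugu, pobiudiwonani, bebibeugoegixov

/kaifokuesivugluku/: /f/ is a voiceless obstruent between vowels /i/ and /o/, so it voices to [v]. /k/ is a voiceless obstruent between vowels /o/ and /u/, so it voices to [g]. /s/ is a voiceless obstruent between vowels /e/ and /i/, so it voices to [z]. /k/ is a voiceless obstruent between vowels /u/ and /u/, so it voices to [g]. → [kaivoguezivuglugu].
/popiutiwonani/: /p/ is a voiceless obstruent between vowels /o/ and /i/, so it voices to [b]. /t/ is a voiceless obstruent between vowels /u/ and /i/, so it voices to [d]. → [pobiudiwonani].
/bepipeukoekixov/: /p/ is a voiceless obstruent between vowels /e/ and /i/, so it voices to [b]. /p/ is a voiceless obstruent between vowels /i/ and /e/, so it voices to [b]. /k/ is a voiceless obstruent between vowels /u/ and /o/, so it voices to [g]. /k/ is a voiceless obstruent between vowels /e/ and /i/, so it voices to [g]. → [bebibeugoegixov].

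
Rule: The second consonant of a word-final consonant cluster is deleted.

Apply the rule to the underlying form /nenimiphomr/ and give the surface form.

/r/ is the second consonant of a word-final cluster /mr/, so it deletes.
The other instances of /n/, /m/, /p/, /h/ do not occur in the required environment and remain unchanged.
Surface form: [nenimiphom].

nenimiphom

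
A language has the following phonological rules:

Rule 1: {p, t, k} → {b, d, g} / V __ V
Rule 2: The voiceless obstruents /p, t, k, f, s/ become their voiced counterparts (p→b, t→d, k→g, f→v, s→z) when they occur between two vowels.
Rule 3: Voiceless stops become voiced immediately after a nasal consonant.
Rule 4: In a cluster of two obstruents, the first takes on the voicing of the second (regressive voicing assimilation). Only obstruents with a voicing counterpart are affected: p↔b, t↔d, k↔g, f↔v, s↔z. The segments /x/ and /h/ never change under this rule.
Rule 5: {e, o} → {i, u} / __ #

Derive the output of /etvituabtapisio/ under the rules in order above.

edviduaptabiziu

Rule 1 (intervocalic voicing): /t/ is a voiceless stop between vowels /i/ and /u/, so it voices to [d]. /p/ is a voiceless stop between vowels /a/ and /i/, so it voices to [b]. /etvituabtapisio/ → etviduabtabisio.
Rule 2 (intervocalic voicing): /s/ is a voiceless obstruent between vowels /i/ and /i/, so it voices to [z]. /etviduabtabisio/ → etviduabtabizio.
Rule 3 (post-nasal voicing): no segment meets the environment; /etviduabtabizio/ is unchanged.
Rule 4 (regressive voicing assimilation): /t/ precedes the voiced obstruent /v/, so it voices to [d] by assimilation. /b/ precedes the voiceless obstruent /t/, so it devoices to [p] by assimilation. /etviduabtabizio/ → edviduaptabizio.
Rule 5 (final vowel raising): /o/ is a mid vowel in word-final position, so it raises to [u]. /edviduaptabizio/ → edviduaptabiziu.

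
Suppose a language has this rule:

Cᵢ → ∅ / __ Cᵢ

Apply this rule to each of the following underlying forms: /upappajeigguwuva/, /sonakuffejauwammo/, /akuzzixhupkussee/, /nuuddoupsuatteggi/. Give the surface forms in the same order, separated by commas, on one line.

/upappajeigguwuva/: /pp/ is a geminate; the first /p/ deletes. /gg/ is a geminate; the first /g/ deletes. → [upapajeiguwuva].
/sonakuffejauwammo/: /ff/ is a geminate; the first /f/ deletes. /mm/ is a geminate; the first /m/ deletes. → [sonakufejauwamo].
/akuzzixhupkussee/: /zz/ is a geminate; the first /z/ deletes. /ss/ is a geminate; the first /s/ deletes. → [akuzixhupkusee].
/nuuddoupsuatteggi/: /dd/ is a geminate; the first /d/ deletes. /tt/ is a geminate; the first /t/ deletes. /gg/ is a geminate; the first /g/ deletes. → [nuudoupsuategi].

upapajeiguwuva, sonakufejauwamo, akuzixhupkusee, nuudoupsuategi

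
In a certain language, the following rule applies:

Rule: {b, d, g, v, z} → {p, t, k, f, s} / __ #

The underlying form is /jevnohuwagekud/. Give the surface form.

jevnohuwagekut

/d/ is a voiced obstruent in word-final position, so it devoices to [t].
The other instances of /v/, /g/ do not occur in the required environment and remain unchanged.
Surface form: [jevnohuwagekut].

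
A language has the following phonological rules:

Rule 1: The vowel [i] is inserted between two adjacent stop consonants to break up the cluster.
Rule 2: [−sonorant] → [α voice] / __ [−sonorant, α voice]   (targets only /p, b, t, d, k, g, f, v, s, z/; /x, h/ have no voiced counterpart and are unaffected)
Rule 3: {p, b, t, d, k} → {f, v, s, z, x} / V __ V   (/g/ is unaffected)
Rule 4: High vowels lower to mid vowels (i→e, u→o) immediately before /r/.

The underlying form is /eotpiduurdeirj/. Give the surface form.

Rule 1 (stop-cluster i-epenthesis): /t/ and /p/ form a stop–stop cluster, so [i] is inserted between them. /eotpiduurdeirj/ → eotipiduurdeirj.
Rule 2 (regressive voicing assimilation): no segment meets the environment; /eotipiduurdeirj/ is unchanged.
Rule 3 (intervocalic spirantization): /t/ is a stop between vowels /o/ and /i/, so it spirantizes to the fricative [s]. /p/ is a stop between vowels /i/ and /i/, so it spirantizes to the fricative [f]. /d/ is a stop between vowels /i/ and /u/, so it spirantizes to the fricative [z]. /eotipiduurdeirj/ → eosifizuurdeirj.
Rule 4 (pre-rhotic lowering): /u/ is a high vowel immediately before /r/, so it lowers to [o]. /i/ is a high vowel immediately before /r/, so it lowers to [e]. /eosifizuurdeirj/ → eosifizuordeerj.

eosifizuordeerj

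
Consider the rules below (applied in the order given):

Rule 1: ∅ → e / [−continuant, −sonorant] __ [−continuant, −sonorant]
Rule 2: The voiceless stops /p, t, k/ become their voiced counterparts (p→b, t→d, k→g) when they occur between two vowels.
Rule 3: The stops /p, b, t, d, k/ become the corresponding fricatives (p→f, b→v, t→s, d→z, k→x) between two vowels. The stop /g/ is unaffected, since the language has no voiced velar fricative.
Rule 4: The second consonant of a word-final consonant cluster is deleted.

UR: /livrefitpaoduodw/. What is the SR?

livrefizevaozuod

Rule 1 (stop-cluster e-epenthesis): /t/ and /p/ form a stop–stop cluster, so [e] is inserted between them. /livrefitpaoduodw/ → livrefitepaoduodw.
Rule 2 (intervocalic voicing): /t/ is a voiceless stop between vowels /i/ and /e/, so it voices to [d]. /p/ is a voiceless stop between vowels /e/ and /a/, so it voices to [b]. /livrefitepaoduodw/ → livrefidebaoduodw.
Rule 3 (intervocalic spirantization): /d/ is a stop between vowels /i/ and /e/, so it spirantizes to the fricative [z]. /b/ is a stop between vowels /e/ and /a/, so it spirantizes to the fricative [v]. /d/ is a stop between vowels /o/ and /u/, so it spirantizes to the fricative [z]. /livrefidebaoduodw/ → livrefizevaozuodw.
Rule 4 (final cluster simplification): /w/ is the second consonant of a word-final cluster /dw/, so it deletes. /livrefizevaozuodw/ → livrefizevaozuod.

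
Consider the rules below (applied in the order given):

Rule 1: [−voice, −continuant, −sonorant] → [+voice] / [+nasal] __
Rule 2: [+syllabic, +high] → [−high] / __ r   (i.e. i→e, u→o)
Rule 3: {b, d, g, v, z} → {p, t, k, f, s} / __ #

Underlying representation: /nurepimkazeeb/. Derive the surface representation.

norepimgazeep

Rule 1 (post-nasal voicing): /k/ is a voiceless stop immediately after the nasal /m/, so it voices to [g]. /nurepimkazeeb/ → nurepimgazeeb.
Rule 2 (pre-rhotic lowering): /u/ is a high vowel immediately before /r/, so it lowers to [o]. /nurepimgazeeb/ → norepimgazeeb.
Rule 3 (final devoicing): /b/ is a voiced obstruent in word-final position, so it devoices to [p]. /norepimgazeeb/ → norepimgazeep.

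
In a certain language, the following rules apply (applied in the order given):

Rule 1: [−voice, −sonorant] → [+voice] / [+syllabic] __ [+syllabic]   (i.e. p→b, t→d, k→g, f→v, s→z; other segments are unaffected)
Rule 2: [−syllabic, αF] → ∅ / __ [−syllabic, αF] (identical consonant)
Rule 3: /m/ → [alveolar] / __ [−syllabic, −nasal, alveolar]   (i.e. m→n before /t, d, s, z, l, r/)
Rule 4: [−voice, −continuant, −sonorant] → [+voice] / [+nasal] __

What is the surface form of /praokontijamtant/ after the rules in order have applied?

praogondijandand

Rule 1 (intervocalic voicing): /k/ is a voiceless obstruent between vowels /o/ and /o/, so it voices to [g]. /praokontijamtant/ → praogontijamtant.
Rule 2 (degemination): no segment meets the environment; /praogontijamtant/ is unchanged.
Rule 3 (nasal place assimilation): /m/ precedes the alveolar consonant /t/, so it assimilates in place to [n]. /praogontijamtant/ → praogontijantant.
Rule 4 (post-nasal voicing): /t/ is a voiceless stop immediately after the nasal /n/, so it voices to [d]. /t/ is a voiceless stop immediately after the nasal /n/, so it voices to [d]. /t/ is a voiceless stop immediately after the nasal /n/, so it voices to [d]. /praogontijantant/ → praogondijandand.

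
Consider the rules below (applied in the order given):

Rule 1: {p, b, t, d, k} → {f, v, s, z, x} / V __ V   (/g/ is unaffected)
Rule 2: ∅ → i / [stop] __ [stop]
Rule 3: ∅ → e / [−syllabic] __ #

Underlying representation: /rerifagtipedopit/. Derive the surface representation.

Rule 1 (intervocalic spirantization): /p/ is a stop between vowels /i/ and /e/, so it spirantizes to the fricative [f]. /d/ is a stop between vowels /e/ and /o/, so it spirantizes to the fricative [z]. /p/ is a stop between vowels /o/ and /i/, so it spirantizes to the fricative [f]. /rerifagtipedopit/ → rerifagtifezofit.
Rule 2 (stop-cluster i-epenthesis): /g/ and /t/ form a stop–stop cluster, so [i] is inserted between them. /rerifagtifezofit/ → rerifagitifezofit.
Rule 3 (final e-epenthesis): the form ends in the consonant /t/, so [e] is inserted word-finally. /rerifagitifezofit/ → rerifagitifezofite.

rerifagitifezofite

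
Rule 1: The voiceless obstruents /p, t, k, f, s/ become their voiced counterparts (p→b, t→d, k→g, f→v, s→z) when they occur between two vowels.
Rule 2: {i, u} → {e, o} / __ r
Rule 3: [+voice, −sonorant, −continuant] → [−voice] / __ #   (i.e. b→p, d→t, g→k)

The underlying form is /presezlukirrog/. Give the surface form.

prezezlugerrok

Rule 1 (intervocalic voicing): /s/ is a voiceless obstruent between vowels /e/ and /e/, so it voices to [z]. /k/ is a voiceless obstruent between vowels /u/ and /i/, so it voices to [g]. /presezlukirrog/ → prezezlugirrog.
Rule 2 (pre-rhotic lowering): /i/ is a high vowel immediately before /r/, so it lowers to [e]. /prezezlugirrog/ → prezezlugerrog.
Rule 3 (final devoicing): /g/ is a voiced stop in word-final position, so it devoices to [k]. /prezezlugerrog/ → prezezlugerrok.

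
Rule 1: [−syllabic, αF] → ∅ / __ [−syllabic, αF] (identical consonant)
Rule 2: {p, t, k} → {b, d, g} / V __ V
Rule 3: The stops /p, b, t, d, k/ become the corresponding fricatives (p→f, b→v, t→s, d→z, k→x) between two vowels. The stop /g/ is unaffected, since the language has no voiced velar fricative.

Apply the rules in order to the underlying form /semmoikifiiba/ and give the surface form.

semoigifiiva

Rule 1 (degemination): /mm/ is a geminate; the first /m/ deletes. /semmoikifiiba/ → semoikifiiba.
Rule 2 (intervocalic voicing): /k/ is a voiceless stop between vowels /i/ and /i/, so it voices to [g]. /semoikifiiba/ → semoigifiiba.
Rule 3 (intervocalic spirantization): /b/ is a stop between vowels /i/ and /a/, so it spirantizes to the fricative [v]. /semoigifiiba/ → semoigifiiva.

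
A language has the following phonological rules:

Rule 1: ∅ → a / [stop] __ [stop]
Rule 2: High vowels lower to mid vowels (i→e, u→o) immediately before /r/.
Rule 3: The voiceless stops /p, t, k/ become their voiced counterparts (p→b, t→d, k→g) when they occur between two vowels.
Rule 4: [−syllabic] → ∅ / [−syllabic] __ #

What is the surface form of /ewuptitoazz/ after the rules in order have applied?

Rule 1 (stop-cluster a-epenthesis): /p/ and /t/ form a stop–stop cluster, so [a] is inserted between them. /ewuptitoazz/ → ewupatitoazz.
Rule 2 (pre-rhotic lowering): no segment meets the environment; /ewupatitoazz/ is unchanged.
Rule 3 (intervocalic voicing): /p/ is a voiceless stop between vowels /u/ and /a/, so it voices to [b]. /t/ is a voiceless stop between vowels /a/ and /i/, so it voices to [d]. /t/ is a voiceless stop between vowels /i/ and /o/, so it voices to [d]. /ewupatitoazz/ → ewubadidoazz.
Rule 4 (final cluster simplification): /z/ is the second consonant of a word-final cluster /zz/, so it deletes. /ewubadidoazz/ → ewubadidoaz.

ewubadidoaz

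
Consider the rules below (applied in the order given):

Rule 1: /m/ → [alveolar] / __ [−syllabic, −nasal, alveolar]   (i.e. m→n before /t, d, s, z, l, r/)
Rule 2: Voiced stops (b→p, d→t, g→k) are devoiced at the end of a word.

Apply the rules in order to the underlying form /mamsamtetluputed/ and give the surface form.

Rule 1 (nasal place assimilation): /m/ precedes the alveolar consonant /s/, so it assimilates in place to [n]. /m/ precedes the alveolar consonant /t/, so it assimilates in place to [n]. /mamsamtetluputed/ → mansantetluputed.
Rule 2 (final devoicing): /d/ is a voiced stop in word-final position, so it devoices to [t]. /mansantetluputed/ → mansantetluputet.

mansantetluputet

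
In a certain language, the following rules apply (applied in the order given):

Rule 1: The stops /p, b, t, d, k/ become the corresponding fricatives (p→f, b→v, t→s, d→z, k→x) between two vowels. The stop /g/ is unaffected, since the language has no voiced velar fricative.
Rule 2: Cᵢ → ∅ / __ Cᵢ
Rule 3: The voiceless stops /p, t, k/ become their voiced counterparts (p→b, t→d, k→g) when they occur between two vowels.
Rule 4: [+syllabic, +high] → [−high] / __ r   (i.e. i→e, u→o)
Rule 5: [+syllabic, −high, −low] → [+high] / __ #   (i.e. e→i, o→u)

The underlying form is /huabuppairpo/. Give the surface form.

Rule 1 (intervocalic spirantization): /b/ is a stop between vowels /a/ and /u/, so it spirantizes to the fricative [v]. /huabuppairpo/ → huavuppairpo.
Rule 2 (degemination): /pp/ is a geminate; the first /p/ deletes. /huavuppairpo/ → huavupairpo.
Rule 3 (intervocalic voicing): /p/ is a voiceless stop between vowels /u/ and /a/, so it voices to [b]. /huavupairpo/ → huavubairpo.
Rule 4 (pre-rhotic lowering): /i/ is a high vowel immediately before /r/, so it lowers to [e]. /huavubairpo/ → huavubaerpo.
Rule 5 (final vowel raising): /o/ is a mid vowel in word-final position, so it raises to [u]. /huavubaerpo/ → huavubaerpu.

huavubaerpu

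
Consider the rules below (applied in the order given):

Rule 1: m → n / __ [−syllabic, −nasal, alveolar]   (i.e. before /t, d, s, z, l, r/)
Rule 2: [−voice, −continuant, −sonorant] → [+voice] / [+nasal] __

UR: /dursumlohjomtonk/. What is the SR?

dursunlohjondong

Rule 1 (nasal place assimilation): /m/ precedes the alveolar consonant /l/, so it assimilates in place to [n]. /m/ precedes the alveolar consonant /t/, so it assimilates in place to [n]. /dursumlohjomtonk/ → dursunlohjontonk.
Rule 2 (post-nasal voicing): /t/ is a voiceless stop immediately after the nasal /n/, so it voices to [d]. /k/ is a voiceless stop immediately after the nasal /n/, so it voices to [g]. /dursunlohjontonk/ → dursunlohjondong.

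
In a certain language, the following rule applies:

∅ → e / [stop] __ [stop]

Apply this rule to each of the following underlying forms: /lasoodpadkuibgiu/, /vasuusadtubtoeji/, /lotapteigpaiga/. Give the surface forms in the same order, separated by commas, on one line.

/lasoodpadkuibgiu/: /d/ and /p/ form a stop–stop cluster, so [e] is inserted between them. /d/ and /k/ form a stop–stop cluster, so [e] is inserted between them. /b/ and /g/ form a stop–stop cluster, so [e] is inserted between them. → [lasoodepadekuibegiu].
/vasuusadtubtoeji/: /d/ and /t/ form a stop–stop cluster, so [e] is inserted between them. /b/ and /t/ form a stop–stop cluster, so [e] is inserted between them. → [vasuusadetubetoeji].
/lotapteigpaiga/: /p/ and /t/ form a stop–stop cluster, so [e] is inserted between them. /g/ and /p/ form a stop–stop cluster, so [e] is inserted between them. → [lotapeteigepaiga].

lasoodepadekuibegiu, vasuusadetubetoeji, lotapeteigepaiga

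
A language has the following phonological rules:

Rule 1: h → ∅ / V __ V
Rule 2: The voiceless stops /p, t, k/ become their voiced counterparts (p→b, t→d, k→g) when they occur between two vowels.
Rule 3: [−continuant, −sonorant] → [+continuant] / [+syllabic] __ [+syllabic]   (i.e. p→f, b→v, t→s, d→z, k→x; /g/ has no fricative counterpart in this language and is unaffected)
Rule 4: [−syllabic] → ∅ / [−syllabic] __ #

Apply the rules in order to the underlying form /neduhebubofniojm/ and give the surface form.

nezuevuvofnioj

Rule 1 (intervocalic h-deletion): /h/ occurs between vowels /u/ and /e/, so it deletes. /neduhebubofniojm/ → neduebubofniojm.
Rule 2 (intervocalic voicing): no segment meets the environment; /neduebubofniojm/ is unchanged.
Rule 3 (intervocalic spirantization): /d/ is a stop between vowels /e/ and /u/, so it spirantizes to the fricative [z]. /b/ is a stop between vowels /e/ and /u/, so it spirantizes to the fricative [v]. /b/ is a stop between vowels /u/ and /o/, so it spirantizes to the fricative [v]. /neduebubofniojm/ → nezuevuvofniojm.
Rule 4 (final cluster simplification): /m/ is the second consonant of a word-final cluster /jm/, so it deletes. /nezuevuvofniojm/ → nezuevuvofnioj.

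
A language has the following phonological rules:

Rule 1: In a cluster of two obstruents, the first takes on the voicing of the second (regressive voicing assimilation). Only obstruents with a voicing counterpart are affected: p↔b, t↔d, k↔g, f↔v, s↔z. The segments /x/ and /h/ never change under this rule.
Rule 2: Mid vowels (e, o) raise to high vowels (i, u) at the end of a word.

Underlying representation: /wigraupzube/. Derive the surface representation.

wigraubzubi

Rule 1 (regressive voicing assimilation): /p/ precedes the voiced obstruent /z/, so it voices to [b] by assimilation. /wigraupzube/ → wigraubzube.
Rule 2 (final vowel raising): /e/ is a mid vowel in word-final position, so it raises to [i]. /wigraubzube/ → wigraubzubi.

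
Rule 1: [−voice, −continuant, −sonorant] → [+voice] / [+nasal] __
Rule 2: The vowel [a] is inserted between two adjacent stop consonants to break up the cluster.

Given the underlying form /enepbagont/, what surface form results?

enepabagond

Rule 1 (post-nasal voicing): /t/ is a voiceless stop immediately after the nasal /n/, so it voices to [d]. /enepbagont/ → enepbagond.
Rule 2 (stop-cluster a-epenthesis): /p/ and /b/ form a stop–stop cluster, so [a] is inserted between them. /enepbagond/ → enepabagond.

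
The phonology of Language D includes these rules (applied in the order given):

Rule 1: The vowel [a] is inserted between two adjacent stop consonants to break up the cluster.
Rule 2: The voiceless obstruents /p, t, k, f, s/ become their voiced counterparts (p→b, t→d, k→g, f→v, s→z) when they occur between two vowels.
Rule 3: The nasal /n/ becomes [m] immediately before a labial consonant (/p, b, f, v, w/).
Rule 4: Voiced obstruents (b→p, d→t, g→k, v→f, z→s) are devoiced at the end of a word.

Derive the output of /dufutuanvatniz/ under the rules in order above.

Rule 1 (stop-cluster a-epenthesis): no segment meets the environment; /dufutuanvatniz/ is unchanged.
Rule 2 (intervocalic voicing): /f/ is a voiceless obstruent between vowels /u/ and /u/, so it voices to [v]. /t/ is a voiceless obstruent between vowels /u/ and /u/, so it voices to [d]. /dufutuanvatniz/ → duvuduanvatniz.
Rule 3 (nasal place assimilation): /n/ precedes the labial consonant /v/, so it assimilates in place to [m]. /duvuduanvatniz/ → duvuduamvatniz.
Rule 4 (final devoicing): /z/ is a voiced obstruent in word-final position, so it devoices to [s]. /duvuduamvatniz/ → duvuduamvatnis.

duvuduamvatnis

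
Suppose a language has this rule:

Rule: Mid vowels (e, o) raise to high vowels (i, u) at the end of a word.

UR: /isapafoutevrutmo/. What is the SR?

/o/ is a mid vowel in word-final position, so it raises to [u].
The other instances of /o/, /e/ do not occur in the required environment and remain unchanged.
Surface form: [isapafoutevrutmu].

isapafoutevrutmu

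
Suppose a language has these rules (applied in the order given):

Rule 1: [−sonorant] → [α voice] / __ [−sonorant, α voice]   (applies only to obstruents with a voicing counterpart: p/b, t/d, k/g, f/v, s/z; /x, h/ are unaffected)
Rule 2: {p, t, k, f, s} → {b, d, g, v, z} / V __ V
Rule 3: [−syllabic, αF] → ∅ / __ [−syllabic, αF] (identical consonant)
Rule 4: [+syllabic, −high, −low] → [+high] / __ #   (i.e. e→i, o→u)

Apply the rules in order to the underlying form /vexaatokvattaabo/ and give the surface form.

Rule 1 (regressive voicing assimilation): /k/ precedes the voiced obstruent /v/, so it voices to [g] by assimilation. /vexaatokvattaabo/ → vexaatogvattaabo.
Rule 2 (intervocalic voicing): /t/ is a voiceless obstruent between vowels /a/ and /o/, so it voices to [d]. /vexaatogvattaabo/ → vexaadogvattaabo.
Rule 3 (degemination): /tt/ is a geminate; the first /t/ deletes. /vexaadogvattaabo/ → vexaadogvataabo.
Rule 4 (final vowel raising): /o/ is a mid vowel in word-final position, so it raises to [u]. /vexaadogvataabo/ → vexaadogvataabu.

vexaadogvataabu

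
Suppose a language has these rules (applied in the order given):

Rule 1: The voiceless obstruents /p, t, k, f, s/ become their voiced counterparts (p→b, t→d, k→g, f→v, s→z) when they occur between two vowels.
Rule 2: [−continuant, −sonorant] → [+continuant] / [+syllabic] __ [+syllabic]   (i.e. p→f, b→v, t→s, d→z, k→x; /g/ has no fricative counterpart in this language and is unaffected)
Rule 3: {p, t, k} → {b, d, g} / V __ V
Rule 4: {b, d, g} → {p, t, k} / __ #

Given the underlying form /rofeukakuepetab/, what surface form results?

Rule 1 (intervocalic voicing): /f/ is a voiceless obstruent between vowels /o/ and /e/, so it voices to [v]. /k/ is a voiceless obstruent between vowels /u/ and /a/, so it voices to [g]. /k/ is a voiceless obstruent between vowels /a/ and /u/, so it voices to [g]. /p/ is a voiceless obstruent between vowels /e/ and /e/, so it voices to [b]. /t/ is a voiceless obstruent between vowels /e/ and /a/, so it voices to [d]. /rofeukakuepetab/ → roveugaguebedab.
Rule 2 (intervocalic spirantization): /b/ is a stop between vowels /e/ and /e/, so it spirantizes to the fricative [v]. /d/ is a stop between vowels /e/ and /a/, so it spirantizes to the fricative [z]. /roveugaguebedab/ → roveugaguevezab.
Rule 3 (intervocalic voicing): no segment meets the environment; /roveugaguevezab/ is unchanged.
Rule 4 (final devoicing): /b/ is a voiced stop in word-final position, so it devoices to [p]. /roveugaguevezab/ → roveugaguevezap.

roveugaguevezap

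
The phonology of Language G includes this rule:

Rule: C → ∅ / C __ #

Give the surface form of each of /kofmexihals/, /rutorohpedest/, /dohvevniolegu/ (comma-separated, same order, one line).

/kofmexihals/: /s/ is the second consonant of a word-final cluster /ls/, so it deletes. → [kofmexihal].
/rutorohpedest/: /t/ is the second consonant of a word-final cluster /st/, so it deletes. → [rutorohpedes].
/dohvevniolegu/: the rule's environment is not met; surfaces unchanged as [dohvevniolegu].

kofmexihal, rutorohpedes, dohvevniolegu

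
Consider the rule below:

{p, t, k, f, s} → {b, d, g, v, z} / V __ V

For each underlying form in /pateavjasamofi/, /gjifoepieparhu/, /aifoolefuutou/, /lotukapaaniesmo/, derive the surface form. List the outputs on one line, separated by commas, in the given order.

/pateavjasamofi/: /t/ is a voiceless obstruent between vowels /a/ and /e/, so it voices to [d]. /s/ is a voiceless obstruent between vowels /a/ and /a/, so it voices to [z]. /f/ is a voiceless obstruent between vowels /o/ and /i/, so it voices to [v]. → [padeavjazamovi].
/gjifoepieparhu/: /f/ is a voiceless obstruent between vowels /i/ and /o/, so it voices to [v]. /p/ is a voiceless obstruent between vowels /e/ and /i/, so it voices to [b]. /p/ is a voiceless obstruent between vowels /e/ and /a/, so it voices to [b]. → [gjivoebiebarhu].
/aifoolefuutou/: /f/ is a voiceless obstruent between vowels /i/ and /o/, so it voices to [v]. /f/ is a voiceless obstruent between vowels /e/ and /u/, so it voices to [v]. /t/ is a voiceless obstruent between vowels /u/ and /o/, so it voices to [d]. → [aivoolevuudou].
/lotukapaaniesmo/: /t/ is a voiceless obstruent between vowels /o/ and /u/, so it voices to [d]. /k/ is a voiceless obstruent between vowels /u/ and /a/, so it voices to [g]. /p/ is a voiceless obstruent between vowels /a/ and /a/, so it voices to [b]. → [lodugabaaniesmo].

padeavjazamovi, gjivoebiebarhu, aivoolevuudou, lodugabaaniesmo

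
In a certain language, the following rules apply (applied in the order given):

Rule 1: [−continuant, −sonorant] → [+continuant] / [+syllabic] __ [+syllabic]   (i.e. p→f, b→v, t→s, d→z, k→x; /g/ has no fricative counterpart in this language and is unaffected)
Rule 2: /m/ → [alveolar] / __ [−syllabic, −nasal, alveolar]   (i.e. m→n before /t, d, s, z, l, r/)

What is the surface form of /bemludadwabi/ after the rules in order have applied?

Rule 1 (intervocalic spirantization): /d/ is a stop between vowels /u/ and /a/, so it spirantizes to the fricative [z]. /b/ is a stop between vowels /a/ and /i/, so it spirantizes to the fricative [v]. /bemludadwabi/ → bemluzadwavi.
Rule 2 (nasal place assimilation): /m/ precedes the alveolar consonant /l/, so it assimilates in place to [n]. /bemluzadwavi/ → benluzadwavi.

benluzadwavi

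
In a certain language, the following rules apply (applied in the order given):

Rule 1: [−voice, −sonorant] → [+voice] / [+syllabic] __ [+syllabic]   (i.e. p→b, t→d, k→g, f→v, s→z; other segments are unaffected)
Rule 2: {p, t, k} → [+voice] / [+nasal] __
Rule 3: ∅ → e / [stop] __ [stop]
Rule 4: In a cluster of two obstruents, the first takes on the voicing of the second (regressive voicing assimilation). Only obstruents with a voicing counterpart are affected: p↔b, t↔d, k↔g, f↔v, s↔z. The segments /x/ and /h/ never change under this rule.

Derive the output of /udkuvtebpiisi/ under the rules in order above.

Rule 1 (intervocalic voicing): /s/ is a voiceless obstruent between vowels /i/ and /i/, so it voices to [z]. /udkuvtebpiisi/ → udkuvtebpiizi.
Rule 2 (post-nasal voicing): no segment meets the environment; /udkuvtebpiizi/ is unchanged.
Rule 3 (stop-cluster e-epenthesis): /d/ and /k/ form a stop–stop cluster, so [e] is inserted between them. /b/ and /p/ form a stop–stop cluster, so [e] is inserted between them. /udkuvtebpiizi/ → udekuvtebepiizi.
Rule 4 (regressive voicing assimilation): /v/ precedes the voiceless obstruent /t/, so it devoices to [f] by assimilation. /udekuvtebepiizi/ → udekuftebepiizi.

udekuftebepiizi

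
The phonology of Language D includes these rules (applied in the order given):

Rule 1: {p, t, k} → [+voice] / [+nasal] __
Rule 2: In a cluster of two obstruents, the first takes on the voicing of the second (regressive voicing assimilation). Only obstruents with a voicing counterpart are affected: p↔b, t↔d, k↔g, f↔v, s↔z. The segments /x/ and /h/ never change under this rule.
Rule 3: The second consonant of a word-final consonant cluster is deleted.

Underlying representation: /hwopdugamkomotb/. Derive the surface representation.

hwobdugamgomod

Rule 1 (post-nasal voicing): /k/ is a voiceless stop immediately after the nasal /m/, so it voices to [g]. /hwopdugamkomotb/ → hwopdugamgomotb.
Rule 2 (regressive voicing assimilation): /p/ precedes the voiced obstruent /d/, so it voices to [b] by assimilation. /t/ precedes the voiced obstruent /b/, so it voices to [d] by assimilation. /hwopdugamgomotb/ → hwobdugamgomodb.
Rule 3 (final cluster simplification): /b/ is the second consonant of a word-final cluster /db/, so it deletes. /hwobdugamgomodb/ → hwobdugamgomod.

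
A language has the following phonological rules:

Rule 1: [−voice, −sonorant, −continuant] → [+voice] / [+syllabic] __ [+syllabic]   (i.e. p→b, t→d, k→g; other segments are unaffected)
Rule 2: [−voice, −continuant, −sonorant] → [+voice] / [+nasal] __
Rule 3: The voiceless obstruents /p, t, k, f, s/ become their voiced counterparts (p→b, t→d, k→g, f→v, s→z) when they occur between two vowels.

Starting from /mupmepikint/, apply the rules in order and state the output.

mupmebigind

Rule 1 (intervocalic voicing): /p/ is a voiceless stop between vowels /e/ and /i/, so it voices to [b]. /k/ is a voiceless stop between vowels /i/ and /i/, so it voices to [g]. /mupmepikint/ → mupmebigint.
Rule 2 (post-nasal voicing): /t/ is a voiceless stop immediately after the nasal /n/, so it voices to [d]. /mupmebigint/ → mupmebigind.
Rule 3 (intervocalic voicing): no segment meets the environment; /mupmebigind/ is unchanged.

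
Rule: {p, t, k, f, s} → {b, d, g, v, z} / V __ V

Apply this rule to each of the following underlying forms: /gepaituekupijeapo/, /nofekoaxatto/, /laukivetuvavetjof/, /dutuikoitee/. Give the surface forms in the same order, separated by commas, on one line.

gebaiduegubijeabo, novegoaxatto, laugiveduvavetjof, duduigoidee

/gepaituekupijeapo/: /p/ is a voiceless obstruent between vowels /e/ and /a/, so it voices to [b]. /t/ is a voiceless obstruent between vowels /i/ and /u/, so it voices to [d]. /k/ is a voiceless obstruent between vowels /e/ and /u/, so it voices to [g]. /p/ is a voiceless obstruent between vowels /u/ and /i/, so it voices to [b]. /p/ is a voiceless obstruent between vowels /a/ and /o/, so it voices to [b]. → [gebaiduegubijeabo].
/nofekoaxatto/: /f/ is a voiceless obstruent between vowels /o/ and /e/, so it voices to [v]. /k/ is a voiceless obstruent between vowels /e/ and /o/, so it voices to [g]. → [novegoaxatto].
/laukivetuvavetjof/: /k/ is a voiceless obstruent between vowels /u/ and /i/, so it voices to [g]. /t/ is a voiceless obstruent between vowels /e/ and /u/, so it voices to [d]. → [laugiveduvavetjof].
/dutuikoitee/: /t/ is a voiceless obstruent between vowels /u/ and /u/, so it voices to [d]. /k/ is a voiceless obstruent between vowels /i/ and /o/, so it voices to [g]. /t/ is a voiceless obstruent between vowels /i/ and /e/, so it voices to [d]. → [duduigoidee].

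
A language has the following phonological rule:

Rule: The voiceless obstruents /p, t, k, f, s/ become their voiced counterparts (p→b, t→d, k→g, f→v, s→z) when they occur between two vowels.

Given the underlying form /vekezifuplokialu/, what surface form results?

vegezivuplogialu

/k/ is a voiceless obstruent between vowels /e/ and /e/, so it voices to [g].
/f/ is a voiceless obstruent between vowels /i/ and /u/, so it voices to [v].
/k/ is a voiceless obstruent between vowels /o/ and /i/, so it voices to [g].
The other instance of /p/ does not occur in the required environment and remains unchanged.
Surface form: [vegezivuplogialu].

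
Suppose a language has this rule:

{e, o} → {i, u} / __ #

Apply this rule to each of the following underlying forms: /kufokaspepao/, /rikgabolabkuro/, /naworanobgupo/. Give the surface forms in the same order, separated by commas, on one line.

kufokaspepau, rikgabolabkuru, naworanobgupu

/kufokaspepao/: /o/ is a mid vowel in word-final position, so it raises to [u]. → [kufokaspepau].
/rikgabolabkuro/: /o/ is a mid vowel in word-final position, so it raises to [u]. → [rikgabolabkuru].
/naworanobgupo/: /o/ is a mid vowel in word-final position, so it raises to [u]. → [naworanobgupu].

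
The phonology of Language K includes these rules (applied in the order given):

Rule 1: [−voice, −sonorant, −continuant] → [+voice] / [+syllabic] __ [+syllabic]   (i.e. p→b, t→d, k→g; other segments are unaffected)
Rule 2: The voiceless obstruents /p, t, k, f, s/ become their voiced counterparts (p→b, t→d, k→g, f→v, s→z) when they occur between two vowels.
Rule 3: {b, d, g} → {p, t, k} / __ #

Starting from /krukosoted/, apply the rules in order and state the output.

krugozodet

Rule 1 (intervocalic voicing): /k/ is a voiceless stop between vowels /u/ and /o/, so it voices to [g]. /t/ is a voiceless stop between vowels /o/ and /e/, so it voices to [d]. /krukosoted/ → krugosoded.
Rule 2 (intervocalic voicing): /s/ is a voiceless obstruent between vowels /o/ and /o/, so it voices to [z]. /krugosoded/ → krugozoded.
Rule 3 (final devoicing): /d/ is a voiced stop in word-final position, so it devoices to [t]. /krugozoded/ → krugozodet.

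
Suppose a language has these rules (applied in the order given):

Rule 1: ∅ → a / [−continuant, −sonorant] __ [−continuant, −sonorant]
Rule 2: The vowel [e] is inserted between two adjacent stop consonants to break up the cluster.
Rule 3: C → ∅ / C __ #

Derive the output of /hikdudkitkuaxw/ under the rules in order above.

Rule 1 (stop-cluster a-epenthesis): /k/ and /d/ form a stop–stop cluster, so [a] is inserted between them. /d/ and /k/ form a stop–stop cluster, so [a] is inserted between them. /t/ and /k/ form a stop–stop cluster, so [a] is inserted between them. /hikdudkitkuaxw/ → hikadudakitakuaxw.
Rule 2 (stop-cluster e-epenthesis): no segment meets the environment; /hikadudakitakuaxw/ is unchanged.
Rule 3 (final cluster simplification): /w/ is the second consonant of a word-final cluster /xw/, so it deletes. /hikadudakitakuaxw/ → hikadudakitakuax.

hikadudakitakuax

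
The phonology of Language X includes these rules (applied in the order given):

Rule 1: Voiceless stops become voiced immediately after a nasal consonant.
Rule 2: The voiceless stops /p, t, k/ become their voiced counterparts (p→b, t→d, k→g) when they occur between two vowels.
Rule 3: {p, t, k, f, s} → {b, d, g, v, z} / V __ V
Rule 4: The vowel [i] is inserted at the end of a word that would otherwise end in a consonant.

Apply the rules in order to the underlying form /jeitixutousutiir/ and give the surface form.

jeidixudouzudiiri

Rule 1 (post-nasal voicing): no segment meets the environment; /jeitixutousutiir/ is unchanged.
Rule 2 (intervocalic voicing): /t/ is a voiceless stop between vowels /i/ and /i/, so it voices to [d]. /t/ is a voiceless stop between vowels /u/ and /o/, so it voices to [d]. /t/ is a voiceless stop between vowels /u/ and /i/, so it voices to [d]. /jeitixutousutiir/ → jeidixudousudiir.
Rule 3 (intervocalic voicing): /s/ is a voiceless obstruent between vowels /u/ and /u/, so it voices to [z]. /jeidixudousudiir/ → jeidixudouzudiir.
Rule 4 (final i-epenthesis): the form ends in the consonant /r/, so [i] is inserted word-finally. /jeidixudouzudiir/ → jeidixudouzudiiri.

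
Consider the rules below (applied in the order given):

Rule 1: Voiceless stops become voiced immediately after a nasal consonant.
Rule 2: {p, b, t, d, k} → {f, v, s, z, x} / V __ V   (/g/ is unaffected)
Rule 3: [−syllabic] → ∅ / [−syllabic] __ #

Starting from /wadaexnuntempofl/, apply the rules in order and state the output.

Rule 1 (post-nasal voicing): /t/ is a voiceless stop immediately after the nasal /n/, so it voices to [d]. /p/ is a voiceless stop immediately after the nasal /m/, so it voices to [b]. /wadaexnuntempofl/ → wadaexnundembofl.
Rule 2 (intervocalic spirantization): /d/ is a stop between vowels /a/ and /a/, so it spirantizes to the fricative [z]. /wadaexnundembofl/ → wazaexnundembofl.
Rule 3 (final cluster simplification): /l/ is the second consonant of a word-final cluster /fl/, so it deletes. /wazaexnundembofl/ → wazaexnundembof.

wazaexnundembof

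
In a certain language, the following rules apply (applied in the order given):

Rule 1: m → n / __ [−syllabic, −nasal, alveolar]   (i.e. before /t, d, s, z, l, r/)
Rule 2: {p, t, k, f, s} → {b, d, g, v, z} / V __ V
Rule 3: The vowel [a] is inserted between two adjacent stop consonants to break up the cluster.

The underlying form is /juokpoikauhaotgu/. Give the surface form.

juokapoigauhaotagu

Rule 1 (nasal place assimilation): no segment meets the environment; /juokpoikauhaotgu/ is unchanged.
Rule 2 (intervocalic voicing): /k/ is a voiceless obstruent between vowels /i/ and /a/, so it voices to [g]. /juokpoikauhaotgu/ → juokpoigauhaotgu.
Rule 3 (stop-cluster a-epenthesis): /k/ and /p/ form a stop–stop cluster, so [a] is inserted between them. /t/ and /g/ form a stop–stop cluster, so [a] is inserted between them. /juokpoigauhaotgu/ → juokapoigauhaotagu.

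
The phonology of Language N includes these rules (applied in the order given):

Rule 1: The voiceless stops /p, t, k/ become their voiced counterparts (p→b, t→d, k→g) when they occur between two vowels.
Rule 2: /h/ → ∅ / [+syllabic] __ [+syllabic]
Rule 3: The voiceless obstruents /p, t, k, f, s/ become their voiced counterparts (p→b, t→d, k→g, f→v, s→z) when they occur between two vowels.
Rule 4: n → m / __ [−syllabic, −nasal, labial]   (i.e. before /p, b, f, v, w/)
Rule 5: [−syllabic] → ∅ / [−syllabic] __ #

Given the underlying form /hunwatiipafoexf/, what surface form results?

Rule 1 (intervocalic voicing): /t/ is a voiceless stop between vowels /a/ and /i/, so it voices to [d]. /p/ is a voiceless stop between vowels /i/ and /a/, so it voices to [b]. /hunwatiipafoexf/ → hunwadiibafoexf.
Rule 2 (intervocalic h-deletion): no segment meets the environment; /hunwadiibafoexf/ is unchanged.
Rule 3 (intervocalic voicing): /f/ is a voiceless obstruent between vowels /a/ and /o/, so it voices to [v]. /hunwadiibafoexf/ → hunwadiibavoexf.
Rule 4 (nasal place assimilation): /n/ precedes the labial consonant /w/, so it assimilates in place to [m]. /hunwadiibavoexf/ → humwadiibavoexf.
Rule 5 (final cluster simplification): /f/ is the second consonant of a word-final cluster /xf/, so it deletes. /humwadiibavoexf/ → humwadiibavoex.

humwadiibavoex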